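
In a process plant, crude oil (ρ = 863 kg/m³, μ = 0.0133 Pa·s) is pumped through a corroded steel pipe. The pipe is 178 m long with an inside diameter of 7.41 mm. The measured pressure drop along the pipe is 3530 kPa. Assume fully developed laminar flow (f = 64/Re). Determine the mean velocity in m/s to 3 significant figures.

V ≈ 2.56 m/s

For laminar flow, f = 64/Re with Re = ρVD/μ, so Darcy-Weisbach reduces to ΔP = 32μLV/D². Solving for V: V = ΔP·D²/(32μL) = 3.53e+06·(0.00741)²/(32·0.0133·178) = 2.559 m/s.
Check: Re = ρVD/μ = 863·2.559·0.00741/0.0133 = 1230 < 2300, so the laminar assumption holds.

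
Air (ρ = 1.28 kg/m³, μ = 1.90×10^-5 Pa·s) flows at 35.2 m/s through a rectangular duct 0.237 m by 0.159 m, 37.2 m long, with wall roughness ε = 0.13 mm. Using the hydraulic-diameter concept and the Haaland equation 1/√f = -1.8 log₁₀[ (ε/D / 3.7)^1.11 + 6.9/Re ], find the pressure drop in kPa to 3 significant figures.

ΔP ≈ 2.90 kPa

Hydraulic diameter D_h = 4A/P = 4·(0.237·0.159)/(2·(0.237+0.159)) = 0.1507/0.792 = 0.1903 m.
Re = ρVD_h/μ = 1.28·35.2·0.1903/1.9e-05 = 4.513e+05.
ε/D_h = 0.00013/0.1903 = 0.000683; Haaland gives 1/√f = -1.8 log₁₀[7.17e-05+1.53e-05] = 7.309, so f = 0.01872.
ΔP = f(L/D_h)(ρV²/2) = 0.01872·37.2/0.1903·793 = 2901 Pa.
ΔP = 2.90 kPa.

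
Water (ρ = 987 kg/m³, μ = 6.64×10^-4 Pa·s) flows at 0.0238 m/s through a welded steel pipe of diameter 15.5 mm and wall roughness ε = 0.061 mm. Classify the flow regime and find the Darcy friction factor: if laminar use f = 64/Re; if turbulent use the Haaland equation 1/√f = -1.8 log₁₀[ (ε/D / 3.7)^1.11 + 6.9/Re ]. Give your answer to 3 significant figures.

f ≈ 0.117

Re = ρVD/μ = 987·0.0238·0.0155/0.000664 = 548.3.
Re < 2300 → laminar, so f = 64/Re = 0.1167 (roughness is irrelevant in laminar flow).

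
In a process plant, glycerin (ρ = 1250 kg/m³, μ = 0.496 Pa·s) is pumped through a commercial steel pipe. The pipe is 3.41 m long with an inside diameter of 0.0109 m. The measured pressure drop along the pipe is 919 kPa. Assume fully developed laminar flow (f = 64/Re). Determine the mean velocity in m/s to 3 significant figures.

For laminar flow, f = 64/Re with Re = ρVD/μ, so Darcy-Weisbach reduces to ΔP = 32μLV/D². Solving for V: V = ΔP·D²/(32μL) = 9.19e+05·(0.0109)²/(32·0.496·3.41) = 2.017 m/s.
Check: Re = ρVD/μ = 1250·2.017·0.0109/0.496 = 55.42 < 2300, so the laminar assumption holds.

V ≈ 2.02 m/s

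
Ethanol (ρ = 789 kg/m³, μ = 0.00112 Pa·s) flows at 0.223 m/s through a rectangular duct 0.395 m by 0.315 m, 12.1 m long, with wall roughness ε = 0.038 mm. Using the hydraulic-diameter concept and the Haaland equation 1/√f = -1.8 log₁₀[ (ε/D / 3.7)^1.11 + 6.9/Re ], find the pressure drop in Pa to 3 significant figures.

Hydraulic diameter D_h = 4A/P = 4·(0.395·0.315)/(2·(0.395+0.315)) = 0.4977/1.42 = 0.3505 m.
Re = ρVD_h/μ = 789·0.223·0.3505/0.00112 = 5.506e+04.
ε/D_h = 3.8e-05/0.3505 = 0.000108; Haaland gives 1/√f = -1.8 log₁₀[9.3e-06+0.000125] = 6.968, so f = 0.0206.
ΔP = f(L/D_h)(ρV²/2) = 0.0206·12.1/0.3505·19.62 = 13.95 Pa.

ΔP ≈ 14.0 Pa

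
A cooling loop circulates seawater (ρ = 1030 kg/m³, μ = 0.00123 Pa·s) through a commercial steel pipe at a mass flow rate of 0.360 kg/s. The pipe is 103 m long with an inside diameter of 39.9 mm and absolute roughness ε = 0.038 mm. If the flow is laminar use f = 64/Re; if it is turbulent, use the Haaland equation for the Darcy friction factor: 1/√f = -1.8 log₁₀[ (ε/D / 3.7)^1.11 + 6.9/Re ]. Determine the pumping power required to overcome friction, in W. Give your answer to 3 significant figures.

P ≈ 1.19 W

A = πD²/4 = π(0.0399)²/4 = 0.00125 m²; mean velocity V = ṁ/(ρA) = 0.36/(1030 · 0.00125) = 0.2795 m/s.
Reynolds number Re = ρVD/μ = 1030 · 0.2795 · 0.0399 / 0.00123 = 9340.
Re > 4000 → turbulent. Relative roughness ε/D = 3.8e-05/0.0399 = 0.000952. Haaland: 1/√f = -1.8 log₁₀[(0.000952/3.7)^1.11 + 6.9/9340] = -1.8 log₁₀[0.000104 + 0.000739] = 5.534, so f = 0.03265.
Darcy-Weisbach: ΔP = f(L/D)(ρV²/2) = 0.03265·(103/0.0399)·(1030·0.2795²/2) = 0.03265·2581·40.24 = 3392 Pa.
Q = ṁ/ρ = 0.36/1030 = 0.0003495 m³/s.
Pumping power P = QΔP = 0.0003495·3392 = 1.186 W = 1.19 W.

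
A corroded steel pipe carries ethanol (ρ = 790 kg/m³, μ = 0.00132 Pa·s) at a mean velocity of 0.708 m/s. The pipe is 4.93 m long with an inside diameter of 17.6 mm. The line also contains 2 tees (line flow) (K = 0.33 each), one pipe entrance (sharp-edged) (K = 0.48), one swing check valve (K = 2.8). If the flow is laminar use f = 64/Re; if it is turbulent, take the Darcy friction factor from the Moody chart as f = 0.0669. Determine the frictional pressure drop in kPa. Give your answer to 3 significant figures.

Reynolds number Re = ρVD/μ = 790 · 0.708 · 0.0176 / 0.00132 = 7458.
Re > 4000 → turbulent; use the Moody-chart value f = 0.0669.
Total minor-loss coefficient ΣK = 2·0.33 + 1·0.48 + 1·2.8 = 3.94.
ΔP = [f·L/D + ΣK]·(ρV²/2) = [0.0669·4.93/0.0176 + 3.94]·(790·0.708²/2) = [18.74 + 3.94]·198 = 4491 Pa.
ΔP = 4491 Pa = 4.49 kPa.

ΔP ≈ 4.49 kPa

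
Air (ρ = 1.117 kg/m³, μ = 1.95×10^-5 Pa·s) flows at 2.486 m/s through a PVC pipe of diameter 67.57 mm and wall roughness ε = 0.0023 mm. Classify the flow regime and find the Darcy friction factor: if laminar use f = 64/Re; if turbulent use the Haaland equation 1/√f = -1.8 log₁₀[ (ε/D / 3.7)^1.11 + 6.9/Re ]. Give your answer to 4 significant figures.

f ≈ 0.03125

Re = ρVD/μ = 1.117·2.486·0.06757/1.95e-05 = 9622.
Re > 4000 → turbulent. ε/D = 2.3e-06/0.06757 = 3.4e-05; Haaland: 1/√f = -1.8 log₁₀[2.57e-06 + 0.000717] = 5.657, so f = 0.03125.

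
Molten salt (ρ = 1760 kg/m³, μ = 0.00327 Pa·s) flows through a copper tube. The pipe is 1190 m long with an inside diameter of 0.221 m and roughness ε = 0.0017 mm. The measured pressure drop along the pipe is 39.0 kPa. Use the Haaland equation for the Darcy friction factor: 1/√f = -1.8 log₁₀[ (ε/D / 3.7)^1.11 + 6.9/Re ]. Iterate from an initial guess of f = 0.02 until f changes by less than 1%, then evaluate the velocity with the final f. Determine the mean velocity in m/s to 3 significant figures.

V ≈ 0.662 m/s

Rearranging Darcy-Weisbach: V = √(2·ΔP·D/(f·L·ρ)). With ε/D = 1.7e-06/0.221 = 7.69e-06, iterate starting from f = 0.02:
  f = 0.02 → V = √(2·3.9e+04·0.221/(0.02·1190·1760)) = 0.6415 m/s; Re = ρVD/μ = 7.631e+04; f → 0.0189
  f = 0.0189 → V = 0.66 m/s; Re = 7.85e+04; f → 0.01878
Converged (Δf/f < 1%). With the final f = 0.01878: V = √(2·3.9e+04·0.221/(0.01878·1190·1760)) = 0.662 m/s.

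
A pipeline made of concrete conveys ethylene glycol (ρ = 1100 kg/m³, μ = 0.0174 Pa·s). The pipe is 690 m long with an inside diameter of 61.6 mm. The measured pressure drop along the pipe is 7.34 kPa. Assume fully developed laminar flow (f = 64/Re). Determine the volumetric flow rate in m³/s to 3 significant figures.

Q ≈ 2.16×10^-4 m³/s

For laminar flow, f = 64/Re with Re = ρVD/μ, so Darcy-Weisbach reduces to ΔP = 32μLV/D². Solving for V: V = ΔP·D²/(32μL) = 7340·(0.0616)²/(32·0.0174·690) = 0.0725 m/s.
Check: Re = ρVD/μ = 1100·0.0725·0.0616/0.0174 = 282.3 < 2300, so the laminar assumption holds.
Q = V·A = 0.0725·(π/4·0.0616²) = 0.0002161 m³/s = 2.16×10^-4 m³/s.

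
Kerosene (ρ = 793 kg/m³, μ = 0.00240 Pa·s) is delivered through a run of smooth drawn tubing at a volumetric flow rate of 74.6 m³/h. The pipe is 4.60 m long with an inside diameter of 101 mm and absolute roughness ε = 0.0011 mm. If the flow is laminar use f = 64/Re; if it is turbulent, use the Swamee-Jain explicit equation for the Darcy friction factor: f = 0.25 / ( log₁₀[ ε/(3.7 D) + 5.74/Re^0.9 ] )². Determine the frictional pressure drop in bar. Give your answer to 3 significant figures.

ΔP ≈ 0.0223 bar

Q = 74.6 m³/h = 74.6/3600 = 0.02072 m³/s.
Cross-sectional area A = πD²/4 = π(0.101)²/4 = 0.008012 m²; mean velocity V = Q/A = 0.02072/0.008012 = 2.586 m/s.
Reynolds number Re = ρVD/μ = 793 · 2.586 · 0.101 / 0.0024 = 8.632e+04.
Re > 4000 → turbulent. Relative roughness ε/D = 1.1e-06/0.101 = 1.09e-05. Swamee-Jain: f = 0.25/(log₁₀[1.09e-05/3.7 + 5.74/8.632e+04^0.9])² = 0.25/(log₁₀[2.94e-06 + 0.000207])² = 0.25/(-3.677)² = 0.01849.
Darcy-Weisbach: ΔP = f(L/D)(ρV²/2) = 0.01849·(4.6/0.101)·(793·2.586²/2) = 0.01849·45.54·2652 = 2233 Pa.
ΔP = 2233 Pa = 0.0223 bar.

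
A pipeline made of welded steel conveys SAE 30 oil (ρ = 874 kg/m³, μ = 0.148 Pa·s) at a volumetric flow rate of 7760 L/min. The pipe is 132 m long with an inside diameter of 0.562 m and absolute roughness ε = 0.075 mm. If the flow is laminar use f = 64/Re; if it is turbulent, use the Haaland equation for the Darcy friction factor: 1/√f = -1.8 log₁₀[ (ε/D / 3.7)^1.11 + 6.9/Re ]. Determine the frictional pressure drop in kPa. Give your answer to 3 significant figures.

ΔP ≈ 1.03 kPa

Q = 7760 L/min = 7760/60000 = 0.1293 m³/s.
Cross-sectional area A = πD²/4 = π(0.562)²/4 = 0.2481 m²; mean velocity V = Q/A = 0.1293/0.2481 = 0.5214 m/s.
Reynolds number Re = ρVD/μ = 874 · 0.5214 · 0.562 / 0.148 = 1730.
Re < 2300 → laminar flow, so f = 64/Re = 64/1730 = 0.03699 (the turbulent correlation is not needed).
Darcy-Weisbach: ΔP = f(L/D)(ρV²/2) = 0.03699·(132/0.562)·(874·0.5214²/2) = 0.03699·234.9·118.8 = 1032 Pa.
ΔP = 1032 Pa = 1.03 kPa.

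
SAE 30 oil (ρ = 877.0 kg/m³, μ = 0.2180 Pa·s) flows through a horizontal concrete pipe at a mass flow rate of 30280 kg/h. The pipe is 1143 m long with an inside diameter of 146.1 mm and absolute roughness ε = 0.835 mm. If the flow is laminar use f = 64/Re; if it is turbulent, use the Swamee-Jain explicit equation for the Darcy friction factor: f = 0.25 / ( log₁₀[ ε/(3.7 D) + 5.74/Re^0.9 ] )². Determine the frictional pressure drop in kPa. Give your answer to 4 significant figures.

ṁ = 30280 kg/h = 30280/3600 = 8.411 kg/s.
A = πD²/4 = π(0.1461)²/4 = 0.01676 m²; mean velocity V = ṁ/(ρA) = 8.411/(877 · 0.01676) = 0.5721 m/s.
Reynolds number Re = ρVD/μ = 877 · 0.5721 · 0.1461 / 0.218 = 336.2.
Re < 2300 → laminar flow, so f = 64/Re = 64/336.2 = 0.1903 (the turbulent correlation is not needed).
Darcy-Weisbach: ΔP = f(L/D)(ρV²/2) = 0.1903·(1143/0.1461)·(877·0.5721²/2) = 0.1903·7823·143.5 = 2.137e+05 Pa.
ΔP = 2.137e+05 Pa = 213.7 kPa.

ΔP ≈ 213.7 kPa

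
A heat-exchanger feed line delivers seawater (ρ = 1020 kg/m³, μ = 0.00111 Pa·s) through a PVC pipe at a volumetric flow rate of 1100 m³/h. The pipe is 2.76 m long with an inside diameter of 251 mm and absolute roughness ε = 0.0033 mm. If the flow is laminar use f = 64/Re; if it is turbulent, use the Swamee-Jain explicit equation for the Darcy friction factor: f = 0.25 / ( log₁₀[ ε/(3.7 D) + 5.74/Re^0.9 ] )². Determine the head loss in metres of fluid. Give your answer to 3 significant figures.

Q = 1100 m³/h = 1100/3600 = 0.3056 m³/s.
Cross-sectional area A = πD²/4 = π(0.251)²/4 = 0.04948 m²; mean velocity V = Q/A = 0.3056/0.04948 = 6.175 m/s.
Reynolds number Re = ρVD/μ = 1020 · 6.175 · 0.251 / 0.00111 = 1.424e+06.
Re > 4000 → turbulent. Relative roughness ε/D = 3.3e-06/0.251 = 1.31e-05. Swamee-Jain: f = 0.25/(log₁₀[1.31e-05/3.7 + 5.74/1.424e+06^0.9])² = 0.25/(log₁₀[3.55e-06 + 1.66e-05])² = 0.25/(-4.695)² = 0.01134.
Darcy-Weisbach: ΔP = f(L/D)(ρV²/2) = 0.01134·(2.76/0.251)·(1020·6.175²/2) = 0.01134·11·1.945e+04 = 2425 Pa.
Head loss h_f = ΔP/(ρg) = 2425/(1020·9.81) = 0.242 m.

h_f ≈ 0.242 m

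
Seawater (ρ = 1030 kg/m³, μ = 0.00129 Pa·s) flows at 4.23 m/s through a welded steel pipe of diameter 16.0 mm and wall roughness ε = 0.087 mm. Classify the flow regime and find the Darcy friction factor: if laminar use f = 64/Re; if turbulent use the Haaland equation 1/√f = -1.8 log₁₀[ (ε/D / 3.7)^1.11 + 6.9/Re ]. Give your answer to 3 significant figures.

f ≈ 0.0327

Re = ρVD/μ = 1030·4.23·0.016/0.00129 = 5.404e+04.
Re > 4000 → turbulent. ε/D = 8.7e-05/0.016 = 0.00544; Haaland: 1/√f = -1.8 log₁₀[0.000717 + 0.000128] = 5.532, so f = 0.03268.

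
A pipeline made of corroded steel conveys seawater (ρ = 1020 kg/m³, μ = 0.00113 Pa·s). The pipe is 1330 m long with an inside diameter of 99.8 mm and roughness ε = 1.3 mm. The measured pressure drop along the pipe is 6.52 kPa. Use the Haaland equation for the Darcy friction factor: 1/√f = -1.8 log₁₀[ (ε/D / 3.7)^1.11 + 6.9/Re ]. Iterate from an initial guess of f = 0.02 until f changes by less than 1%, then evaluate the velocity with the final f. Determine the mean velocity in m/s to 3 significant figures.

Rearranging Darcy-Weisbach: V = √(2·ΔP·D/(f·L·ρ)). With ε/D = 0.0013/0.0998 = 0.013, iterate starting from f = 0.02:
  f = 0.02 → V = √(2·6520·0.0998/(0.02·1330·1020)) = 0.219 m/s; Re = ρVD/μ = 1.973e+04; f → 0.04396
  f = 0.04396 → V = 0.1477 m/s; Re = 1.331e+04; f → 0.04503
  f = 0.04503 → V = 0.146 m/s; Re = 1.315e+04; f → 0.04507
Converged (Δf/f < 1%). With the final f = 0.04507: V = √(2·6520·0.0998/(0.04507·1330·1020)) = 0.1459 m/s.

V ≈ 0.146 m/s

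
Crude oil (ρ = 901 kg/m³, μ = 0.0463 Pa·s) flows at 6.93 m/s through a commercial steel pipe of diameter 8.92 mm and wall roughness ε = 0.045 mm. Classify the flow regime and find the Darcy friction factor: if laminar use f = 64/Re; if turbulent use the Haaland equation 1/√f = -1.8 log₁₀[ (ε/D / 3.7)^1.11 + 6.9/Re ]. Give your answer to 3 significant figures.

f ≈ 0.0532

Re = ρVD/μ = 901·6.93·0.00892/0.0463 = 1203.
Re < 2300 → laminar, so f = 64/Re = 0.0532 (roughness is irrelevant in laminar flow).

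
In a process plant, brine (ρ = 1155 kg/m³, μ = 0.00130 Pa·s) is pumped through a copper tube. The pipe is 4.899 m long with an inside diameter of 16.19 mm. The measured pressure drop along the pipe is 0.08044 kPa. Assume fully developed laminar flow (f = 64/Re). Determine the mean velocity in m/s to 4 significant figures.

V ≈ 0.1035 m/s

For laminar flow, f = 64/Re with Re = ρVD/μ, so Darcy-Weisbach reduces to ΔP = 32μLV/D². Solving for V: V = ΔP·D²/(32μL) = 80.44·(0.01619)²/(32·0.0013·4.899) = 0.1035 m/s.
Check: Re = ρVD/μ = 1155·0.1035·0.01619/0.0013 = 1488 < 2300, so the laminar assumption holds.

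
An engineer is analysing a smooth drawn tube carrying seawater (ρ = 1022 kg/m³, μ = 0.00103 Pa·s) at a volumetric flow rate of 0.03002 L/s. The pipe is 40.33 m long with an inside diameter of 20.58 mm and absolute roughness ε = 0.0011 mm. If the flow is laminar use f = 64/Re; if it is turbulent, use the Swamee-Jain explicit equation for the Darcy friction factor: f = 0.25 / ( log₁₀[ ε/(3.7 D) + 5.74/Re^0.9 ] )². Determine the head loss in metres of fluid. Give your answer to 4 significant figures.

h_f ≈ 0.02825 m

Q = 0.03002 L/s = 0.03002/1000 = 3.002e-05 m³/s.
Cross-sectional area A = πD²/4 = π(0.02058)²/4 = 0.0003326 m²; mean velocity V = Q/A = 3.002e-05/0.0003326 = 0.09025 m/s.
Reynolds number Re = ρVD/μ = 1022 · 0.09025 · 0.02058 / 0.00103 = 1843.
Re < 2300 → laminar flow, so f = 64/Re = 64/1843 = 0.03473 (the turbulent correlation is not needed).
Darcy-Weisbach: ΔP = f(L/D)(ρV²/2) = 0.03473·(40.33/0.02058)·(1022·0.09025²/2) = 0.03473·1960·4.162 = 283.2 Pa.
Head loss h_f = ΔP/(ρg) = 283.2/(1022·9.81) = 0.02825 m.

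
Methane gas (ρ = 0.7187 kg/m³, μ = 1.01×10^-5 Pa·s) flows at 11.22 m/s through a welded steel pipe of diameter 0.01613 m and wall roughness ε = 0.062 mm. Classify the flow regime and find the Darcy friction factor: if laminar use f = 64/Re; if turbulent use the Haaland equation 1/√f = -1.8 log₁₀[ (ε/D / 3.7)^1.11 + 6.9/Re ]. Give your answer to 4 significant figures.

Re = ρVD/μ = 0.7187·11.22·0.01613/1.01e-05 = 1.288e+04.
Re > 4000 → turbulent. ε/D = 6.2e-05/0.01613 = 0.00384; Haaland: 1/√f = -1.8 log₁₀[0.000488 + 0.000536] = 5.382, so f = 0.03453.

f ≈ 0.03453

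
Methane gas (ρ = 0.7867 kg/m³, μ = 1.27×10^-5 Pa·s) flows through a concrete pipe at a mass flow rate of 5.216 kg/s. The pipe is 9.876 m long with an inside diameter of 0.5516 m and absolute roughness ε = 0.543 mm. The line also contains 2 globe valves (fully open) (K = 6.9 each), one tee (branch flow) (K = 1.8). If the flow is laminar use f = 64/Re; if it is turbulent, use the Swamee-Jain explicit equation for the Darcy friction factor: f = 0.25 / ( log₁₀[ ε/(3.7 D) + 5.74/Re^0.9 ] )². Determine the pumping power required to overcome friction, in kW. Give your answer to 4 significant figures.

P ≈ 32.04 kW

A = πD²/4 = π(0.5516)²/4 = 0.239 m²; mean velocity V = ṁ/(ρA) = 5.216/(0.7867 · 0.239) = 27.75 m/s.
Reynolds number Re = ρVD/μ = 0.7867 · 27.75 · 0.5516 / 1.27e-05 = 9.48e+05.
Re > 4000 → turbulent. Relative roughness ε/D = 0.000543/0.5516 = 0.000984. Swamee-Jain: f = 0.25/(log₁₀[0.000984/3.7 + 5.74/9.48e+05^0.9])² = 0.25/(log₁₀[0.000266 + 2.4e-05])² = 0.25/(-3.538)² = 0.01998.
Total minor-loss coefficient ΣK = 2·6.9 + 1·1.8 = 15.6.
ΔP = [f·L/D + ΣK]·(ρV²/2) = [0.01998·9.876/0.5516 + 15.6]·(0.7867·27.75²/2) = [0.3577 + 15.6]·302.8 = 4832 Pa.
Q = ṁ/ρ = 5.216/0.7867 = 6.63 m³/s.
Pumping power P = QΔP = 6.63·4832 = 32037 W = 32.04 kW.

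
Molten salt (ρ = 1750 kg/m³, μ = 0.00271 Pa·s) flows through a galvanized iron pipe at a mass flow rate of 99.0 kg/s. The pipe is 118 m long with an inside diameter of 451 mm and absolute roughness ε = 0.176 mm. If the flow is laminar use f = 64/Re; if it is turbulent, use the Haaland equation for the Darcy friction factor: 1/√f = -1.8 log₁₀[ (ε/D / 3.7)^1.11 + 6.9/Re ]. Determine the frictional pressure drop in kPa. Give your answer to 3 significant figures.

A = πD²/4 = π(0.451)²/4 = 0.1598 m²; mean velocity V = ṁ/(ρA) = 99/(1750 · 0.1598) = 0.3541 m/s.
Reynolds number Re = ρVD/μ = 1750 · 0.3541 · 0.451 / 0.00271 = 1.031e+05.
Re > 4000 → turbulent. Relative roughness ε/D = 0.000176/0.451 = 0.00039. Haaland: 1/√f = -1.8 log₁₀[(0.00039/3.7)^1.11 + 6.9/1.031e+05] = -1.8 log₁₀[3.85e-05 + 6.69e-05] = 7.159, so f = 0.01951.
Darcy-Weisbach: ΔP = f(L/D)(ρV²/2) = 0.01951·(118/0.451)·(1750·0.3541²/2) = 0.01951·261.6·109.7 = 560.2 Pa.
ΔP = 560.2 Pa = 0.560 kPa.

ΔP ≈ 0.560 kPa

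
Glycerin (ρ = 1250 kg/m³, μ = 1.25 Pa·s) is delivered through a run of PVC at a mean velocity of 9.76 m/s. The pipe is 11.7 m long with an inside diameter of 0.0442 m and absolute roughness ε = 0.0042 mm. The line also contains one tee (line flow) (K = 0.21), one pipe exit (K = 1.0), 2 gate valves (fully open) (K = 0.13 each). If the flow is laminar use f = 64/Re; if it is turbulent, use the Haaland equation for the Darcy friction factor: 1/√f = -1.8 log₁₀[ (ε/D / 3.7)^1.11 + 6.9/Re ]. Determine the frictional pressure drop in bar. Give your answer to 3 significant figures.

ΔP ≈ 24.3 bar

Reynolds number Re = ρVD/μ = 1250 · 9.76 · 0.0442 / 1.25 = 431.4.
Re < 2300 → laminar flow, so f = 64/Re = 64/431.4 = 0.1484 (the turbulent correlation is not needed).
Total minor-loss coefficient ΣK = 1·0.21 + 1·1 + 2·0.13 = 1.47.
ΔP = [f·L/D + ΣK]·(ρV²/2) = [0.1484·11.7/0.0442 + 1.47]·(1250·9.76²/2) = [39.27 + 1.47]·5.954e+04 = 2.426e+06 Pa.
ΔP = 2.426e+06 Pa = 24.3 bar.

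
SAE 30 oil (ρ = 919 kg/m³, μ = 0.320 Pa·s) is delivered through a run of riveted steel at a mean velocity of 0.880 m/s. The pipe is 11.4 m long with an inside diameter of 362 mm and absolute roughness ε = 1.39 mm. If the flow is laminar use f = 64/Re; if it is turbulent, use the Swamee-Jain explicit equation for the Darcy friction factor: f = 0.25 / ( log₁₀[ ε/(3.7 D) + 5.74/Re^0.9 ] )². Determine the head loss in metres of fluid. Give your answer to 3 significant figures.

h_f ≈ 0.0870 m

Reynolds number Re = ρVD/μ = 919 · 0.88 · 0.362 / 0.32 = 914.9.
Re < 2300 → laminar flow, so f = 64/Re = 64/914.9 = 0.06996 (the turbulent correlation is not needed).
Darcy-Weisbach: ΔP = f(L/D)(ρV²/2) = 0.06996·(11.4/0.362)·(919·0.88²/2) = 0.06996·31.49·355.8 = 783.9 Pa.
Head loss h_f = ΔP/(ρg) = 783.9/(919·9.81) = 0.0870 m.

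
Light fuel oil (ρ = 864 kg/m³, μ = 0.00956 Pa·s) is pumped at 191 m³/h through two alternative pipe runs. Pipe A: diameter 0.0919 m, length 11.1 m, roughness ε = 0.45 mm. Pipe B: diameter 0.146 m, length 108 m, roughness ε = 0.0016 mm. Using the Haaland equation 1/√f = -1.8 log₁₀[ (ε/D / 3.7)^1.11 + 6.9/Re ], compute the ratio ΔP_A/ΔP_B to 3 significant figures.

ΔP_A/ΔP_B ≈ 1.52

Pipe A: V = Q/A = 0.05306/0.006633 = 7.999 m/s; Re = 6.643e+04; ε/D = 0.0049; Haaland → f = 0.03152; ΔP_A = f(L/D)(ρV²/2) = 1.052e+05 Pa.
Pipe B: V = Q/A = 0.05306/0.01674 = 3.169 m/s; Re = 4.182e+04; ε/D = 1.1e-05; Haaland → f = 0.02159; ΔP_B = f(L/D)(ρV²/2) = 6.93e+04 Pa.
ΔP_A/ΔP_B = 1.052e+05/6.93e+04 = 1.52.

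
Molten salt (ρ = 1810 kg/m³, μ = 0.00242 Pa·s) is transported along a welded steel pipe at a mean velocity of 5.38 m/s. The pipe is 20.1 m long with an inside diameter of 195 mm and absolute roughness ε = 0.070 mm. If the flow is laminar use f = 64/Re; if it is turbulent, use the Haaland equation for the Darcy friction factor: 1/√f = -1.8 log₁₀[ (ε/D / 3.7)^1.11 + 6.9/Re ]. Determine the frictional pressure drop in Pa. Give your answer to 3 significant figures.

ΔP ≈ 43900 Pa

Reynolds number Re = ρVD/μ = 1810 · 5.38 · 0.195 / 0.00242 = 7.847e+05.
Re > 4000 → turbulent. Relative roughness ε/D = 7e-05/0.195 = 0.000359. Haaland: 1/√f = -1.8 log₁₀[(0.000359/3.7)^1.11 + 6.9/7.847e+05] = -1.8 log₁₀[3.51e-05 + 8.79e-06] = 7.844, so f = 0.01625.
Darcy-Weisbach: ΔP = f(L/D)(ρV²/2) = 0.01625·(20.1/0.195)·(1810·5.38²/2) = 0.01625·103.1·2.619e+04 = 4.389e+04 Pa.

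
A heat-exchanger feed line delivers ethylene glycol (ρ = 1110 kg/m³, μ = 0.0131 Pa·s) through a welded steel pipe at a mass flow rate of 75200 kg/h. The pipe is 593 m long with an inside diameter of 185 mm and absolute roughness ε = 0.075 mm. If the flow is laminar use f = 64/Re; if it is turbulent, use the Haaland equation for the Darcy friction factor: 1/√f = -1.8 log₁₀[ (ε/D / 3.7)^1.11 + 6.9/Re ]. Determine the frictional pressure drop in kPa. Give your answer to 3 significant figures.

ΔP ≈ 26.7 kPa

ṁ = 75200 kg/h = 75200/3600 = 20.89 kg/s.
A = πD²/4 = π(0.185)²/4 = 0.02688 m²; mean velocity V = ṁ/(ρA) = 20.89/(1110 · 0.02688) = 0.7001 m/s.
Reynolds number Re = ρVD/μ = 1110 · 0.7001 · 0.185 / 0.0131 = 1.097e+04.
Re > 4000 → turbulent. Relative roughness ε/D = 7.5e-05/0.185 = 0.000405. Haaland: 1/√f = -1.8 log₁₀[(0.000405/3.7)^1.11 + 6.9/1.097e+04] = -1.8 log₁₀[4.02e-05 + 0.000629] = 5.714, so f = 0.03062.
Darcy-Weisbach: ΔP = f(L/D)(ρV²/2) = 0.03062·(593/0.185)·(1110·0.7001²/2) = 0.03062·3205·272 = 2.67e+04 Pa.
ΔP = 2.67e+04 Pa = 26.7 kPa.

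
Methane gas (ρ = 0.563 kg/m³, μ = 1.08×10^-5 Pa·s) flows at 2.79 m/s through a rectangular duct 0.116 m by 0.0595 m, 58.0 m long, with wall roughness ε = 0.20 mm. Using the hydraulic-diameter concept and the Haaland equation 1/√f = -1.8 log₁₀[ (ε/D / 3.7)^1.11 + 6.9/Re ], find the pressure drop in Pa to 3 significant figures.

ΔP ≈ 54.0 Pa

Hydraulic diameter D_h = 4A/P = 4·(0.116·0.0595)/(2·(0.116+0.0595)) = 0.02761/0.351 = 0.07866 m.
Re = ρVD_h/μ = 0.563·2.79·0.07866/1.08e-05 = 1.144e+04.
ε/D_h = 0.0002/0.07866 = 0.00254; Haaland gives 1/√f = -1.8 log₁₀[0.000308+0.000603] = 5.472, so f = 0.03339.
ΔP = f(L/D_h)(ρV²/2) = 0.03339·58/0.07866·2.191 = 53.96 Pa.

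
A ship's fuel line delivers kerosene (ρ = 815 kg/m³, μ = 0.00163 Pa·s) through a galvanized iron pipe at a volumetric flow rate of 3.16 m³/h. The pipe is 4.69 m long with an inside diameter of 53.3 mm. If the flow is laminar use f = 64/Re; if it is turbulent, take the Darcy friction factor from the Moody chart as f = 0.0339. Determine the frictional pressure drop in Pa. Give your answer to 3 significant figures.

Q = 3.16 m³/h = 3.16/3600 = 0.0008778 m³/s.
Cross-sectional area A = πD²/4 = π(0.0533)²/4 = 0.002231 m²; mean velocity V = Q/A = 0.0008778/0.002231 = 0.3934 m/s.
Reynolds number Re = ρVD/μ = 815 · 0.3934 · 0.0533 / 0.00163 = 1.048e+04.
Re > 4000 → turbulent; use the Moody-chart value f = 0.0339.
Darcy-Weisbach: ΔP = f(L/D)(ρV²/2) = 0.0339·(4.69/0.0533)·(815·0.3934²/2) = 0.0339·87.99·63.07 = 188.1 Pa.

ΔP ≈ 188 Pa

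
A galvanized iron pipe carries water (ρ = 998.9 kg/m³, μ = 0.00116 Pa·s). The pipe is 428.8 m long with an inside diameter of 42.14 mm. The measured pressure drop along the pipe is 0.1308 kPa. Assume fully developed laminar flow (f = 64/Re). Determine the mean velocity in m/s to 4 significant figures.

For laminar flow, f = 64/Re with Re = ρVD/μ, so Darcy-Weisbach reduces to ΔP = 32μLV/D². Solving for V: V = ΔP·D²/(32μL) = 130.8·(0.04214)²/(32·0.00116·428.8) = 0.01459 m/s.
Check: Re = ρVD/μ = 998.9·0.01459·0.04214/0.00116 = 529.5 < 2300, so the laminar assumption holds.

V ≈ 0.01459 m/s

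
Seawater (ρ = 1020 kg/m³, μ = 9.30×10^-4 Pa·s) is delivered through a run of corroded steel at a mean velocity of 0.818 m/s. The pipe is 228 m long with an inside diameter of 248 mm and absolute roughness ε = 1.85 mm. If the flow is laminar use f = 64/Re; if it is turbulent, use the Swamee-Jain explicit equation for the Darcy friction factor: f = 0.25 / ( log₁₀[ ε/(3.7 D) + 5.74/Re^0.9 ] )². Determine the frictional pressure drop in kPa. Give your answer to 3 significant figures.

Reynolds number Re = ρVD/μ = 1020 · 0.818 · 0.248 / 0.00093 = 2.225e+05.
Re > 4000 → turbulent. Relative roughness ε/D = 0.00185/0.248 = 0.00746. Swamee-Jain: f = 0.25/(log₁₀[0.00746/3.7 + 5.74/2.225e+05^0.9])² = 0.25/(log₁₀[0.00202 + 8.84e-05])² = 0.25/(-2.677)² = 0.03489.
Darcy-Weisbach: ΔP = f(L/D)(ρV²/2) = 0.03489·(228/0.248)·(1020·0.818²/2) = 0.03489·919.4·341.3 = 1.095e+04 Pa.
ΔP = 1.095e+04 Pa = 10.9 kPa.

ΔP ≈ 10.9 kPa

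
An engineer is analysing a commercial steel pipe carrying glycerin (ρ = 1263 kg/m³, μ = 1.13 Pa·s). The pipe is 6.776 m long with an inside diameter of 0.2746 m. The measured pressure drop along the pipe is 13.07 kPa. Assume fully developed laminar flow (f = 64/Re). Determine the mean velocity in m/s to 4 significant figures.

For laminar flow, f = 64/Re with Re = ρVD/μ, so Darcy-Weisbach reduces to ΔP = 32μLV/D². Solving for V: V = ΔP·D²/(32μL) = 1.307e+04·(0.2746)²/(32·1.13·6.776) = 4.022 m/s.
Check: Re = ρVD/μ = 1263·4.022·0.2746/1.13 = 1235 < 2300, so the laminar assumption holds.

V ≈ 4.022 m/s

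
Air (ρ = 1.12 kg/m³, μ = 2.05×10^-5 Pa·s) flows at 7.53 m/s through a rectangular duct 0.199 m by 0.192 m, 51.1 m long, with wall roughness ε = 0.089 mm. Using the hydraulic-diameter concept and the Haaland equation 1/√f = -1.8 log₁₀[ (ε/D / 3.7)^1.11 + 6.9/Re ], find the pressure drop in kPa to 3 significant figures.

Hydraulic diameter D_h = 4A/P = 4·(0.199·0.192)/(2·(0.199+0.192)) = 0.1528/0.782 = 0.1954 m.
Re = ρVD_h/μ = 1.12·7.53·0.1954/2.05e-05 = 8.04e+04.
ε/D_h = 8.9e-05/0.1954 = 0.000455; Haaland gives 1/√f = -1.8 log₁₀[4.57e-05+8.58e-05] = 6.986, so f = 0.02049.
ΔP = f(L/D_h)(ρV²/2) = 0.02049·51.1/0.1954·31.75 = 170.1 Pa.
ΔP = 0.170 kPa.

ΔP ≈ 0.170 kPa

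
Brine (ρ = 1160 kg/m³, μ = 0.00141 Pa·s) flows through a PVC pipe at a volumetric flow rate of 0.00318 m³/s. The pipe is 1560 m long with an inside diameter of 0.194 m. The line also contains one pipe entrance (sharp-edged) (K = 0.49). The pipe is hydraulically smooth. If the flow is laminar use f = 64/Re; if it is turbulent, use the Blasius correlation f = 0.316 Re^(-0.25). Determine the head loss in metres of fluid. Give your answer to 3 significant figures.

h_f ≈ 0.131 m

Cross-sectional area A = πD²/4 = π(0.194)²/4 = 0.02956 m²; mean velocity V = Q/A = 0.00318/0.02956 = 0.1076 m/s.
Reynolds number Re = ρVD/μ = 1160 · 0.1076 · 0.194 / 0.00141 = 1.717e+04.
Re > 4000 → turbulent. Smooth-pipe (Blasius): f = 0.316 Re^(-0.25) = 0.316/(1.717e+04)^0.25 = 0.02761.
Total minor-loss coefficient ΣK = 1·0.49 = 0.49.
ΔP = [f·L/D + ΣK]·(ρV²/2) = [0.02761·1560/0.194 + 0.49]·(1160·0.1076²/2) = [222 + 0.49]·6.713 = 1493 Pa.
Head loss h_f = ΔP/(ρg) = 1493/(1160·9.81) = 0.131 m.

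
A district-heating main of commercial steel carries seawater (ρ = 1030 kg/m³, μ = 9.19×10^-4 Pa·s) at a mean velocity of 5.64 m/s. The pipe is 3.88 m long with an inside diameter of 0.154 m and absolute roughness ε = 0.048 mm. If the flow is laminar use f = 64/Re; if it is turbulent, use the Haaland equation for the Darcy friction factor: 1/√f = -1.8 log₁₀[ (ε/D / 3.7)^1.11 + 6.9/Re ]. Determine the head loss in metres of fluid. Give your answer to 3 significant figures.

Reynolds number Re = ρVD/μ = 1030 · 5.64 · 0.154 / 0.000919 = 9.735e+05.
Re > 4000 → turbulent. Relative roughness ε/D = 4.8e-05/0.154 = 0.000312. Haaland: 1/√f = -1.8 log₁₀[(0.000312/3.7)^1.11 + 6.9/9.735e+05] = -1.8 log₁₀[3e-05 + 7.09e-06] = 7.975, so f = 0.01572.
Darcy-Weisbach: ΔP = f(L/D)(ρV²/2) = 0.01572·(3.88/0.154)·(1030·5.64²/2) = 0.01572·25.19·1.638e+04 = 6489 Pa.
Head loss h_f = ΔP/(ρg) = 6489/(1030·9.81) = 0.642 m.

h_f ≈ 0.642 m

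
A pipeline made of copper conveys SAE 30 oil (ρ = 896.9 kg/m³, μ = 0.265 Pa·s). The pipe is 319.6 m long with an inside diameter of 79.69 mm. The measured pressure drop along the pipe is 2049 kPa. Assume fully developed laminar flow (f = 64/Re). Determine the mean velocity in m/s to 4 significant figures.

For laminar flow, f = 64/Re with Re = ρVD/μ, so Darcy-Weisbach reduces to ΔP = 32μLV/D². Solving for V: V = ΔP·D²/(32μL) = 2.049e+06·(0.07969)²/(32·0.265·319.6) = 4.801 m/s.
Check: Re = ρVD/μ = 896.9·4.801·0.07969/0.265 = 1295 < 2300, so the laminar assumption holds.

V ≈ 4.801 m/s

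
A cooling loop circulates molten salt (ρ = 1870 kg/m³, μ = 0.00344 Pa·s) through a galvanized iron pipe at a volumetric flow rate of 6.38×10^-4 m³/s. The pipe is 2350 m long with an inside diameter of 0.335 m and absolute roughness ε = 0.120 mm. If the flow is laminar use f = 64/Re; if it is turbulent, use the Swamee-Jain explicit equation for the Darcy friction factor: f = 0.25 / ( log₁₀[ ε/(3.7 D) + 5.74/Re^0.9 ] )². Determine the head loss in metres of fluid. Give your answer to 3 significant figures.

Cross-sectional area A = πD²/4 = π(0.335)²/4 = 0.08814 m²; mean velocity V = Q/A = 0.000638/0.08814 = 0.007238 m/s.
Reynolds number Re = ρVD/μ = 1870 · 0.007238 · 0.335 / 0.00344 = 1318.
Re < 2300 → laminar flow, so f = 64/Re = 64/1318 = 0.04855 (the turbulent correlation is not needed).
Darcy-Weisbach: ΔP = f(L/D)(ρV²/2) = 0.04855·(2350/0.335)·(1870·0.007238²/2) = 0.04855·7015·0.04899 = 16.69 Pa.
Head loss h_f = ΔP/(ρg) = 16.69/(1870·9.81) = 9.10×10^-4 m.

h_f ≈ 9.10×10^-4 m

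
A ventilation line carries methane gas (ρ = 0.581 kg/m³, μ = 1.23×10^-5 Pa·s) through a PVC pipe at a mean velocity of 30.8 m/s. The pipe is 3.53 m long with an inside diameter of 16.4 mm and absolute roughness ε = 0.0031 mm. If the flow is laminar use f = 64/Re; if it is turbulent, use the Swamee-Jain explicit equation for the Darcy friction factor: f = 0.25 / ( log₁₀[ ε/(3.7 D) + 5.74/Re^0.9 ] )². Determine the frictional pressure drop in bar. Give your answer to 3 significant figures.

ΔP ≈ 0.0150 bar

Reynolds number Re = ρVD/μ = 0.581 · 30.8 · 0.0164 / 1.23e-05 = 2.386e+04.
Re > 4000 → turbulent. Relative roughness ε/D = 3.1e-06/0.0164 = 0.000189. Swamee-Jain: f = 0.25/(log₁₀[0.000189/3.7 + 5.74/2.386e+04^0.9])² = 0.25/(log₁₀[5.11e-05 + 0.000659])² = 0.25/(-3.149)² = 0.02522.
Darcy-Weisbach: ΔP = f(L/D)(ρV²/2) = 0.02522·(3.53/0.0164)·(0.581·30.8²/2) = 0.02522·215.2·275.6 = 1496 Pa.
ΔP = 1496 Pa = 0.0150 bar.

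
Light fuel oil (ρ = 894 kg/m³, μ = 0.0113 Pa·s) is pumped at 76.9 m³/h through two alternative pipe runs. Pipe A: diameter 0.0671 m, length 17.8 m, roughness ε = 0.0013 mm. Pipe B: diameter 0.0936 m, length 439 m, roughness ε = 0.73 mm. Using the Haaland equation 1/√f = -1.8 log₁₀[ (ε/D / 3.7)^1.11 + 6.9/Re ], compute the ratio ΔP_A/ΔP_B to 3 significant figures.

Pipe A: V = Q/A = 0.02136/0.003536 = 6.041 m/s; Re = 3.207e+04; ε/D = 1.94e-05; Haaland → f = 0.02298; ΔP_A = f(L/D)(ρV²/2) = 9.945e+04 Pa.
Pipe B: V = Q/A = 0.02136/0.006881 = 3.104 m/s; Re = 2.299e+04; ε/D = 0.0078; Haaland → f = 0.03765; ΔP_B = f(L/D)(ρV²/2) = 7.607e+05 Pa.
ΔP_A/ΔP_B = 9.945e+04/7.607e+05 = 0.131.

ΔP_A/ΔP_B ≈ 0.131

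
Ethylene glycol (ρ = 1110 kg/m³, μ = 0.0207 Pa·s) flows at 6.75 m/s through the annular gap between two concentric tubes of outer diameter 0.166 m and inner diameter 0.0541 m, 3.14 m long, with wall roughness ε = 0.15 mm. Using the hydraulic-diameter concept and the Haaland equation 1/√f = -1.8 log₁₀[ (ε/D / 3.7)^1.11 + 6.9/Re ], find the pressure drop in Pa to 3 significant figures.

Hydraulic diameter D_h = 4A/P = D_o - D_i = 0.166 - 0.0541 = 0.1119 m.
Re = ρVD_h/μ = 1110·6.75·0.1119/0.0207 = 4.05e+04.
ε/D_h = 0.00015/0.1119 = 0.00134; Haaland gives 1/√f = -1.8 log₁₀[0.000152+0.00017] = 6.286, so f = 0.02531.
ΔP = f(L/D_h)(ρV²/2) = 0.02531·3.14/0.1119·2.529e+04 = 1.796e+04 Pa.

ΔP ≈ 18000 Pa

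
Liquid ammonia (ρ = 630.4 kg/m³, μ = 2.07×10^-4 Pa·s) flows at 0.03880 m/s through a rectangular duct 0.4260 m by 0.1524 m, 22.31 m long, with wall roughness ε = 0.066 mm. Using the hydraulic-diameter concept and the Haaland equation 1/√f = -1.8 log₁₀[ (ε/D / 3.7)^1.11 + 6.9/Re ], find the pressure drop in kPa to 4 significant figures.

Hydraulic diameter D_h = 4A/P = 4·(0.426·0.1524)/(2·(0.426+0.1524)) = 0.2597/1.157 = 0.2245 m.
Re = ρVD_h/μ = 630.4·0.0388·0.2245/0.000207 = 2.653e+04.
ε/D_h = 6.6e-05/0.2245 = 0.000294; Haaland gives 1/√f = -1.8 log₁₀[2.81e-05+0.00026] = 6.372, so f = 0.02463.
ΔP = f(L/D_h)(ρV²/2) = 0.02463·22.31/0.2245·0.4745 = 1.161 Pa.
ΔP = 0.001161 kPa.

ΔP ≈ 0.001161 kPa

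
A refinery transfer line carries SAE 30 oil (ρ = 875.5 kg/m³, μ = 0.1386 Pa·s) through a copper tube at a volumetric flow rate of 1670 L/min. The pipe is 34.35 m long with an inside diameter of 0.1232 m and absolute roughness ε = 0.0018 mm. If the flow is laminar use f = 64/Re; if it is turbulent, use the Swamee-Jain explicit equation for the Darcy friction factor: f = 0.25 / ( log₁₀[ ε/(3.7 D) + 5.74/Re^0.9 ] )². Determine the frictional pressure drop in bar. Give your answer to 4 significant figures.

ΔP ≈ 0.2344 bar

Q = 1670 L/min = 1670/60000 = 0.02783 m³/s.
Cross-sectional area A = πD²/4 = π(0.1232)²/4 = 0.01192 m²; mean velocity V = Q/A = 0.02783/0.01192 = 2.335 m/s.
Reynolds number Re = ρVD/μ = 875.5 · 2.335 · 0.1232 / 0.139 = 1817.
Re < 2300 → laminar flow, so f = 64/Re = 64/1817 = 0.03522 (the turbulent correlation is not needed).
Darcy-Weisbach: ΔP = f(L/D)(ρV²/2) = 0.03522·(34.35/0.1232)·(875.5·2.335²/2) = 0.03522·278.8·2386 = 2.344e+04 Pa.
ΔP = 2.344e+04 Pa = 0.2344 bar.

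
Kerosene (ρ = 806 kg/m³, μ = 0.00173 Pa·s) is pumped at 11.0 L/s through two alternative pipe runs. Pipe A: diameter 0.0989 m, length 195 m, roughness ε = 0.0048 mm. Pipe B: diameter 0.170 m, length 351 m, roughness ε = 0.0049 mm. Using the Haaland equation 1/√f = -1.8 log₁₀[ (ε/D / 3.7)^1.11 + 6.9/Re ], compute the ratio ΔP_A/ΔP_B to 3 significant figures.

Pipe A: V = Q/A = 0.011/0.007682 = 1.432 m/s; Re = 6.598e+04; ε/D = 4.85e-05; Haaland → f = 0.01963; ΔP_A = f(L/D)(ρV²/2) = 3.198e+04 Pa.
Pipe B: V = Q/A = 0.011/0.0227 = 0.4846 m/s; Re = 3.838e+04; ε/D = 2.88e-05; Haaland → f = 0.02206; ΔP_B = f(L/D)(ρV²/2) = 4312 Pa.
ΔP_A/ΔP_B = 3.198e+04/4312 = 7.42.

ΔP_A/ΔP_B ≈ 7.42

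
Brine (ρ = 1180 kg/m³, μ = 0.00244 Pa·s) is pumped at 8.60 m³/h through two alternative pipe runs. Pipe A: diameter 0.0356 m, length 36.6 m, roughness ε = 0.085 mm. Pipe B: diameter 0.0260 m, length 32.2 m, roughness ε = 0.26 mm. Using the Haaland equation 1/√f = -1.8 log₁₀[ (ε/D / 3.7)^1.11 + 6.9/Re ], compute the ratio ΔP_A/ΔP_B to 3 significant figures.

Pipe A: V = Q/A = 0.002389/0.0009954 = 2.4 m/s; Re = 4.132e+04; ε/D = 0.00239; Haaland → f = 0.02763; ΔP_A = f(L/D)(ρV²/2) = 9.653e+04 Pa.
Pipe B: V = Q/A = 0.002389/0.0005309 = 4.499 m/s; Re = 5.658e+04; ε/D = 0.01; Haaland → f = 0.03896; ΔP_B = f(L/D)(ρV²/2) = 5.763e+05 Pa.
ΔP_A/ΔP_B = 9.653e+04/5.763e+05 = 0.167.

ΔP_A/ΔP_B ≈ 0.167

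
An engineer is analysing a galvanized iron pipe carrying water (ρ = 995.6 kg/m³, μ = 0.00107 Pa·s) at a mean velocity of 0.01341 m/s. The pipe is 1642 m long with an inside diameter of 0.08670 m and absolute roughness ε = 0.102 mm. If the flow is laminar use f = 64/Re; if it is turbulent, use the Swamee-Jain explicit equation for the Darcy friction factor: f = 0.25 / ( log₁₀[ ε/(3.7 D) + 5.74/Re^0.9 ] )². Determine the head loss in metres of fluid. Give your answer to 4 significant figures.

Reynolds number Re = ρVD/μ = 995.6 · 0.01341 · 0.0867 / 0.00107 = 1082.
Re < 2300 → laminar flow, so f = 64/Re = 64/1082 = 0.05916 (the turbulent correlation is not needed).
Darcy-Weisbach: ΔP = f(L/D)(ρV²/2) = 0.05916·(1642/0.0867)·(995.6·0.01341²/2) = 0.05916·1.894e+04·0.08952 = 100.3 Pa.
Head loss h_f = ΔP/(ρg) = 100.3/(995.6·9.81) = 0.01027 m.

h_f ≈ 0.01027 m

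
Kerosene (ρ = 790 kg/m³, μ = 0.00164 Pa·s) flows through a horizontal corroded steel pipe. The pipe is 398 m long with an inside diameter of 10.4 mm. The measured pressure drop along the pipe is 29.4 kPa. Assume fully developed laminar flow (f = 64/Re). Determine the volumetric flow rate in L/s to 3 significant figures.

For laminar flow, f = 64/Re with Re = ρVD/μ, so Darcy-Weisbach reduces to ΔP = 32μLV/D². Solving for V: V = ΔP·D²/(32μL) = 2.94e+04·(0.0104)²/(32·0.00164·398) = 0.1522 m/s.
Check: Re = ρVD/μ = 790·0.1522·0.0104/0.00164 = 762.7 < 2300, so the laminar assumption holds.
Q = V·A = 0.1522·(π/4·0.0104²) = 1.293e-05 m³/s = 0.0129 L/s.

Q ≈ 0.0129 L/s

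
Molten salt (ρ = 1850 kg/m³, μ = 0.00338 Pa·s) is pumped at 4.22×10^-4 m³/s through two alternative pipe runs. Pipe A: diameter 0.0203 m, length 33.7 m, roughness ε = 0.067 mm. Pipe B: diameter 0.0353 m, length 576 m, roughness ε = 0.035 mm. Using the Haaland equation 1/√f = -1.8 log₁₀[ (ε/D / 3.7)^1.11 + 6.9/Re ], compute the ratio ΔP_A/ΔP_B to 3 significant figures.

ΔP_A/ΔP_B ≈ 0.916

Pipe A: V = Q/A = 0.000422/0.0003237 = 1.304 m/s; Re = 1.449e+04; ε/D = 0.0033; Haaland → f = 0.03315; ΔP_A = f(L/D)(ρV²/2) = 8.653e+04 Pa.
Pipe B: V = Q/A = 0.000422/0.0009787 = 0.4312 m/s; Re = 8331; ε/D = 0.000992; Haaland → f = 0.03365; ΔP_B = f(L/D)(ρV²/2) = 9.444e+04 Pa.
ΔP_A/ΔP_B = 8.653e+04/9.444e+04 = 0.916.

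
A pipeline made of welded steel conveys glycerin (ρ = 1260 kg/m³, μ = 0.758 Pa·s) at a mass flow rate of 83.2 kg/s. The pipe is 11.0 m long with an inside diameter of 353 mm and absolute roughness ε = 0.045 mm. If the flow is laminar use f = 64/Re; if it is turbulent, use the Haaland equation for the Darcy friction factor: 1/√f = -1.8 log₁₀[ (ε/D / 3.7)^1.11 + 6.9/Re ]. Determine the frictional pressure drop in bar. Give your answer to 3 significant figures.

A = πD²/4 = π(0.353)²/4 = 0.09787 m²; mean velocity V = ṁ/(ρA) = 83.2/(1260 · 0.09787) = 0.6747 m/s.
Reynolds number Re = ρVD/μ = 1260 · 0.6747 · 0.353 / 0.758 = 395.9.
Re < 2300 → laminar flow, so f = 64/Re = 64/395.9 = 0.1617 (the turbulent correlation is not needed).
Darcy-Weisbach: ΔP = f(L/D)(ρV²/2) = 0.1617·(11/0.353)·(1260·0.6747²/2) = 0.1617·31.16·286.8 = 1445 Pa.
ΔP = 1445 Pa = 0.0144 bar.

ΔP ≈ 0.0144 bar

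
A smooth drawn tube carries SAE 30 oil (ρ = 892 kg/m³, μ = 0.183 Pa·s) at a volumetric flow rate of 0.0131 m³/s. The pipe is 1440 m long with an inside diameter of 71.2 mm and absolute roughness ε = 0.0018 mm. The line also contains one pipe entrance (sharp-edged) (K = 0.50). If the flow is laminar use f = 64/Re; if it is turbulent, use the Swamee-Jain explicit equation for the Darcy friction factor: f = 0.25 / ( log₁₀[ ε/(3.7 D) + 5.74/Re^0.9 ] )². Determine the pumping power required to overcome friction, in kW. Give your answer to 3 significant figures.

P ≈ 71.7 kW

Cross-sectional area A = πD²/4 = π(0.0712)²/4 = 0.003982 m²; mean velocity V = Q/A = 0.0131/0.003982 = 3.29 m/s.
Reynolds number Re = ρVD/μ = 892 · 3.29 · 0.0712 / 0.183 = 1142.
Re < 2300 → laminar flow, so f = 64/Re = 64/1142 = 0.05605 (the turbulent correlation is not needed).
Total minor-loss coefficient ΣK = 1·0.5 = 0.5.
ΔP = [f·L/D + ΣK]·(ρV²/2) = [0.05605·1440/0.0712 + 0.5]·(892·3.29²/2) = [1134 + 0.5]·4828 = 5.475e+06 Pa.
Pumping power P = QΔP = 0.0131·5.475e+06 = 71730 W = 71.7 kW.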